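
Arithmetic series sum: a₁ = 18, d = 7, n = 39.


aₙ = 18 + (39-1)×7 = 284
Sₙ = n(a₁+aₙ)/2 = 39×(18+284)/2
= 39×302/2 = 5889

S_39 = 5889


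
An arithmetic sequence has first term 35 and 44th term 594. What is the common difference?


d = (aₙ - a₁)/(n-1)
= (594 - 35)/(44-1)
= 559/43 = 13

d = 13


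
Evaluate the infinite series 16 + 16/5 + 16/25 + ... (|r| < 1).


S∞ = a₁/(1-r) = 16/(1 - 1/5)
= 16/(4/5)
= 20

S∞ = 20


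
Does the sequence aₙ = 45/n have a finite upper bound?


a₁ = 45, a₂ = 45/2, a₃ = 45/3, ...
0 < aₙ ≤ 45 for all n ≥ 1
Lower bound: 0, Upper bound: 45
The sequence IS bounded

Bounded (0 < aₙ ≤ 45)


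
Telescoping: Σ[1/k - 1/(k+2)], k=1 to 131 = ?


Telescoping with gap 2: two head and two tail terms survive.
= (1 + 1/2) - (1/132 + 1/133)
= 3/2 - 1/132 - 1/133 = 26069/17556

Sum = 26069/17556


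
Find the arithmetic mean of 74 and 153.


AM = (74 + 153)/2 = 227/2 = 113.5

AM = 113.5


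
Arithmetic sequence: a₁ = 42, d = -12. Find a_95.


aₙ = a₁ + (n-1)d
= 42 + (95-1)×-12
= 42 - 1128
= -1086

a_95 = -1086


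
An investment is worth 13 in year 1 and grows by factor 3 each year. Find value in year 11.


aₙ = a₁·r^(n-1)
= 13×3^10
= 13×59049
= 767637

a_11 = 767637


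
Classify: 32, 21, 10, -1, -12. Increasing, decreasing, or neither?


Differences: -11, -11, -11, -11
All differences < 0 → strictly DECREASING

Monotonically decreasing


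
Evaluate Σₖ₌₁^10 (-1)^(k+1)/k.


S = 1 - 1/2 + 1/3 - 1/4 + 1/5 - 1/6 + 1/7 - 1/8 ± ...
= 0.6456
(Full series converges to +ln(2) ≈ +0.6931)

S_10 = 0.6456


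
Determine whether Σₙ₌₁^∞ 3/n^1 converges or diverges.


p-series test: Σ c/n^p converges if p > 1, diverges if p ≤ 1 (constant c > 0 doesn't affect convergence).
p = 1
1 ≤ 1 → DIVERGES

Diverges (p = 1 ≤ 1)


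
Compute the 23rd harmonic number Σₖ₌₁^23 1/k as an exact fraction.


H_23 = 1/1 + 1/2 + 1/3 + ... + 1/23
= 444316699/118982864
≈ 3.7343

H_23 = 444316699/118982864 ≈ 3.7343


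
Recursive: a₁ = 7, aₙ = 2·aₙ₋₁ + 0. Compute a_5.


Computing step by step:
a_1 = 7
a_2 = 14
a_3 = 28
a_4 = 56
a_5 = 112


a_5 = 112


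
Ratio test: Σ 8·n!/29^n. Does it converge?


aₙ = 8·n!/29^n
a_{n+1}/aₙ = (n+1)!/29^(n+1) × 29^n/n!  (constant 8 cancels)
= (n+1)/29
L = lim(n→∞) (n+1)/29 = ∞
L > 1 → series DIVERGES

Diverges (ratio test: L = ∞ > 1)


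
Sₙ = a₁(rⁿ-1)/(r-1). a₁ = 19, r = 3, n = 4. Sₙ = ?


Sₙ = 19×(3^4 - 1)/(3 - 1)
= 19×(81 - 1)/2
= 19×80/2
= 760

S_4 = 760


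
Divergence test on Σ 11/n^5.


lim(n→∞) 11/n^5 = 0
lim aₙ = 0 → nth-term test is INCONCLUSIVE
(Need other tests; this is actually a convergent p-series with p=5 > 1)

Inconclusive (lim aₙ = 0; need another test)


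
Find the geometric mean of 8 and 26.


GM = √(8×26) = √208 = 14.4222

GM = 14.4222


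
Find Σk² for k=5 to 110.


Σₖ₌5^110 k² = Σₖ₌₁^110 k² − Σₖ₌₁^4 k²
= 110·111·221/6 − 4·5·9/6
= 449735 − 30 = 449705

Σk² = 449705


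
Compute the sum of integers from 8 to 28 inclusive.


Σₖ₌8^28 k = Σₖ₌₁^28 k − Σₖ₌₁^7 k
= 28·29/2 − 7·8/2
= 406 − 28 = 378

Σk = 378


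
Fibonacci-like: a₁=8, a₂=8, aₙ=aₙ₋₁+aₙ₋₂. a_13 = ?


Computing iteratively: 8, 8, 16, 24, 40, 64, 104, 168, 272, 440, 712, 1152, ...
a_13 = 1864

a_13 = 1864


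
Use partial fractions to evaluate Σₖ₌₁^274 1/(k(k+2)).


1/(k(k+2)) = (1/2)·(1/k - 1/(k+2)) (partial fractions)
Telescoping: Σ = (1/2)·(1 + 1/2 - 1/275 - 1/276) = 113299/151800

Sum = 113299/151800


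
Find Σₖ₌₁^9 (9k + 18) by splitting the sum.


Σ(9k+18) = 9·Σk + 18·n
= 9·45 + 18·9
= 405 + 162 = 567

Σ = 567


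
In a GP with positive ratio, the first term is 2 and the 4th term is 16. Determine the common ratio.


r^(n-1) = aₙ/a₁
r^3 = 16/2 = 8
r = 8^(1/3)
= 2

r = 2


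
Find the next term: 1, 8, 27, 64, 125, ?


Pattern: perfect cubes: n³
Terms: 1, 8, 27, 64, 125
Next term = 216

Next term = 216


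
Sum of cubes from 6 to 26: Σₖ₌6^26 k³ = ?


Σₖ₌6^26 k³ = [26·27/2]² − [5·6/2]²
= 123201 − 225 = 122976

Σk³ = 122976


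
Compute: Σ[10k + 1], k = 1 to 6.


Σ(10k+1) = 10·Σk + 1·n
= 10·21 + 1·6
= 210 + 6 = 216

Σ = 216


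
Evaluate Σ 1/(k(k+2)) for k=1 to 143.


1/(k(k+2)) = (1/2)·(1/k - 1/(k+2)) (partial fractions)
Telescoping: Σ = (1/2)·(1 + 1/2 - 1/144 - 1/145) = 31031/41760

Sum = 31031/41760


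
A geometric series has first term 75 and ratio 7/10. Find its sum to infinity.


S∞ = a₁/(1-r) = 75/(1 - 7/10)
= 75/(3/10)
= 250

S∞ = 250


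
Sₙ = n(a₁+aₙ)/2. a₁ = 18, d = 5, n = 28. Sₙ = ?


aₙ = 18 + (28-1)×5 = 153
Sₙ = n(a₁+aₙ)/2 = 28×(18+153)/2
= 28×171/2 = 2394

S_28 = 2394


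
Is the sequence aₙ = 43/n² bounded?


a₁ = 43, a₂ = 43/4, a₃ = 43/9, ...
0 < aₙ ≤ 43 for all n ≥ 1
The sequence IS bounded

Bounded (0 < aₙ ≤ 43)


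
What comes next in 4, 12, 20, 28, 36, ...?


Pattern: arithmetic (d=8)
Terms: 4, 12, 20, 28, 36
Next term = 44

Next term = 44


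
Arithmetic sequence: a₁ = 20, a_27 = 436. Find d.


d = (aₙ - a₁)/(n-1)
= (436 - 20)/(27-1)
= 416/26 = 16

d = 16


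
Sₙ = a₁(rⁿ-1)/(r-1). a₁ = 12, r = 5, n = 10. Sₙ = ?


Sₙ = 12×(5^10 - 1)/(5 - 1)
= 12×(9765625 - 1)/4
= 12×9765624/4
= 29296872

S_10 = 29296872


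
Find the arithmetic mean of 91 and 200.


AM = (91 + 200)/2 = 291/2 = 145.5

AM = 145.5


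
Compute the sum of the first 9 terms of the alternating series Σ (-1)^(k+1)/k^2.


S = 1 - 1/4 + 1/9 - 1/16 + 1/25 - 1/36 + 1/49 - 1/64 ± ...
= 0.828
(Full series converges to +π²/12 ≈ +0.8225)

S_9 = 0.828


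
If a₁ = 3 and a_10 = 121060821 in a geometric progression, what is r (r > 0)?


r^(n-1) = aₙ/a₁
r^9 = 121060821/3 = 40353607
r = 40353607^(1/9)
= 7

r = 7


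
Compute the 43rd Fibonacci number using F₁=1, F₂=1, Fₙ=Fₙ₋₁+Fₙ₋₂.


Fibonacci sequence: 1, 1, 2, 3, 5, 8, 13, 21, 34, 55, 89, ...
F(43) = 433494437

F(43) = 433494437


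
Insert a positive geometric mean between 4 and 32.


GM = √(4×32) = √128 = 11.3137

GM = 11.3137


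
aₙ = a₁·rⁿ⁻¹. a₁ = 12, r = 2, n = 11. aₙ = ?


aₙ = a₁·r^(n-1)
= 12×2^10
= 12×1024
= 12288

a_11 = 12288


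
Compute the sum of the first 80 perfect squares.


n = 80
n(n+1)(2n+1)/6 = 80×81×161/6
= 1043280/6 = 173880

Σk² = 173880


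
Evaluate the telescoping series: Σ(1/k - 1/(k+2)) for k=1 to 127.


Telescoping with gap 2: two head and two tail terms survive.
= (1 + 1/2) - (1/128 + 1/129)
= 3/2 - 1/128 - 1/129 = 24511/16512

Sum = 24511/16512


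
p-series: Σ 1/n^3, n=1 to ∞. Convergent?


p-series test: Σ c/n^p converges if p > 1, diverges if p ≤ 1 (constant c > 0 doesn't affect convergence).
p = 3
3 > 1 → CONVERGES

Converges (p = 3 > 1)


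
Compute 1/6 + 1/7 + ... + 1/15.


Σₖ₌6^15 1/k = 1/6 + 1/7 + 1/8 + 1/9 + 1/10 + 1/11 + 1/12 + 1/13 + 1/14 + 1/15
= 74587/72072
≈ 1.0349

Sum = 74587/72072 ≈ 1.0349


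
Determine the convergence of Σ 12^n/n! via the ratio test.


aₙ = 12^n/n!
a_{n+1}/aₙ = 12^(n+1)/(n+1)! × n!/12^n
= 12/(n+1)
L = lim(n→∞) 12/(n+1) = 0
L < 1 → series CONVERGES

Converges (ratio test: L = 0 < 1)


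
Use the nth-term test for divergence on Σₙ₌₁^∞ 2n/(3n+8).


lim(n→∞) 2n/(3n+8) = 2/3 = 2/3  (divide numerator and denominator by n)
lim aₙ = 2/3 ≠ 0 → series DIVERGES

Diverges (lim aₙ = 2/3 ≠ 0)


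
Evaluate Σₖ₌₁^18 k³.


n(n+1)/2 = 18×19/2 = 171
Σk³ = 171² = 29241

Σk³ = 29241


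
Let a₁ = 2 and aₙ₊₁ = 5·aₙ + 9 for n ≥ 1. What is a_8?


Computing step by step:
a_1 = 2
a_2 = 19
a_3 = 104
a_4 = 529
a_5 = 2654
a_6 = 13279
a_7 = 66404
a_8 = 332029


a_8 = 332029


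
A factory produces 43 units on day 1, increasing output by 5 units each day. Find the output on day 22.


aₙ = a₁ + (n-1)d
= 43 + (22-1)×5
= 43 + 105
= 148

a_22 = 148


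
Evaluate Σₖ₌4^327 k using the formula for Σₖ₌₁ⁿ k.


Σₖ₌4^327 k = Σₖ₌₁^327 k − Σₖ₌₁^3 k
= 327·328/2 − 3·4/2
= 53628 − 6 = 53622

Σk = 53622


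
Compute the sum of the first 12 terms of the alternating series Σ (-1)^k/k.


S = -1 + 1/2 - 1/3 + 1/4 - 1/5 + 1/6 - 1/7 + 1/8 ± ...
= -0.6532
(Full series converges to -ln(2) ≈ -0.6931)

S_12 = -0.6532


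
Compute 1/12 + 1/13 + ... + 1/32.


Σₖ₌12^32 1/k = 1/12 + 1/13 + 1/14 + ... + 1/32
= 149980107719459/144403552893600
≈ 1.0386

Sum = 149980107719459/144403552893600 ≈ 1.0386


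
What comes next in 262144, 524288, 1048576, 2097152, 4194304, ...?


Pattern: powers of 2: 2ⁿ
Terms: 262144, 524288, 1048576, 2097152, 4194304
Next term = 8388608

Next term = 8388608


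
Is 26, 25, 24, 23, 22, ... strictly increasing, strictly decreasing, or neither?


Differences: -1, -1, -1, -1
All differences < 0 → strictly DECREASING

Monotonically decreasing


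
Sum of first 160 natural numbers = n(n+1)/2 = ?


n(n+1)/2 = 160×161/2 = 25760/2 = 12880

Σk = 12880


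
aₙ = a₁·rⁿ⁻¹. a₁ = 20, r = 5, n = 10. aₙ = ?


aₙ = a₁·r^(n-1)
= 20×5^9
= 20×1953125
= 39062500

a_10 = 39062500


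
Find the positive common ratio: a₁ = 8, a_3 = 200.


r^(n-1) = aₙ/a₁
r^2 = 200/8 = 25
r = 25^(1/2)
= ±5; taking r > 0 gives r = 5

r = 5


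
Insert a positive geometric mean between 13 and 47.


GM = √(13×47) = √611 = 24.7184

GM = 24.7184


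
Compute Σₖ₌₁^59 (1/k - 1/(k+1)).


Telescoping: adjacent terms cancel.
= 1/1 - 1/60
= 1 - 1/60 = 59/60

Sum = 59/60


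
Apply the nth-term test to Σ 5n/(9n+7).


lim(n→∞) 5n/(9n+7) = 5/9 = 5/9  (divide numerator and denominator by n)
lim aₙ = 5/9 ≠ 0 → series DIVERGES

Diverges (lim aₙ = 5/9 ≠ 0)


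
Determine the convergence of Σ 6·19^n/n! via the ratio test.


aₙ = 6·19^n/n!
a_{n+1}/aₙ = 19^(n+1)/(n+1)! × n!/19^n  (constant 6 cancels)
= 19/(n+1)
L = lim(n→∞) 19/(n+1) = 0
L < 1 → series CONVERGES

Converges (ratio test: L = 0 < 1)


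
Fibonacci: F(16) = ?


Fibonacci sequence: 1, 1, 2, 3, 5, 8, 13, 21, 34, 55, 89, ...
F(16) = 987

F(16) = 987


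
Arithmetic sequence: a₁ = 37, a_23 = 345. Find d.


d = (aₙ - a₁)/(n-1)
= (345 - 37)/(23-1)
= 308/22 = 14

d = 14


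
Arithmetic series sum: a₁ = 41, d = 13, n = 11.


aₙ = 41 + (11-1)×13 = 171
Sₙ = n(a₁+aₙ)/2 = 11×(41+171)/2
= 11×212/2 = 1166

S_11 = 1166


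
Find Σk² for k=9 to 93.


Σₖ₌9^93 k² = Σₖ₌₁^93 k² − Σₖ₌₁^8 k²
= 93·94·187/6 − 8·9·17/6
= 272459 − 204 = 272255

Σk² = 272255


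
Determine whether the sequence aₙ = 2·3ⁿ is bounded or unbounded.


aₙ = 2·3ⁿ → as n→∞, aₙ→∞ (since base 3 > 1)
No finite upper bound exists
The sequence is UNBOUNDED

Unbounded (aₙ → ∞ as n → ∞)


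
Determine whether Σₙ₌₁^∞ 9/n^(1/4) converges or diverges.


p-series test: Σ c/n^p converges if p > 1, diverges if p ≤ 1 (constant c > 0 doesn't affect convergence).
p = 1/4
1/4 ≤ 1 → DIVERGES

Diverges (p = 1/4 ≤ 1)


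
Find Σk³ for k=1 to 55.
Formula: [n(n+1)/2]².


n(n+1)/2 = 55×56/2 = 1540
Σk³ = 1540² = 2371600

Σk³ = 2371600


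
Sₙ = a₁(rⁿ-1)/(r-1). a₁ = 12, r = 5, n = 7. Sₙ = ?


Sₙ = 12×(5^7 - 1)/(5 - 1)
= 12×(78125 - 1)/4
= 12×78124/4
= 234372

S_7 = 234372


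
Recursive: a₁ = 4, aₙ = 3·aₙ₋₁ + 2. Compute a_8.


Computing step by step:
a_1 = 4
a_2 = 14
a_3 = 44
a_4 = 134
a_5 = 404
a_6 = 1214
a_7 = 3644
a_8 = 10934


a_8 = 10934


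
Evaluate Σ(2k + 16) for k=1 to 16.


Σ(2k+16) = 2·Σk + 16·n
= 2·136 + 16·16
= 272 + 256 = 528

Σ = 528


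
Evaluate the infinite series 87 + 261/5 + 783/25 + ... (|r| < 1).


S∞ = a₁/(1-r) = 87/(1 - 3/5)
= 87/(2/5)
= 435/2

S∞ = 435/2


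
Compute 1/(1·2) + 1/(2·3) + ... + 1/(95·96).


1/(k(k+1)) = 1/k - 1/(k+1) (partial fractions)
Telescoping: Σ = 1 - 1/96 = 95/96

Sum = 95/96


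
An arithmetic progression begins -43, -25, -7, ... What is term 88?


aₙ = a₁ + (n-1)d
= -43 + (88-1)×18
= -43 + 1566
= 1523

a_88 = 1523


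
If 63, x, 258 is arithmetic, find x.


AM = (63 + 258)/2 = 321/2 = 160.5

AM = 160.5


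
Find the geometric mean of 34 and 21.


GM = √(34×21) = √714 = 26.7208

GM = 26.7208


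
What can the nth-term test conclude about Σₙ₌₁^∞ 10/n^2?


lim(n→∞) 10/n^2 = 0
lim aₙ = 0 → nth-term test is INCONCLUSIVE
(Need other tests; this is actually a convergent p-series with p=2 > 1)

Inconclusive (lim aₙ = 0; need another test)


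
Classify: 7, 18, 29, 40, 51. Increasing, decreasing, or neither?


Differences: 11, 11, 11, 11
All differences > 0 → strictly INCREASING

Monotonically increasing


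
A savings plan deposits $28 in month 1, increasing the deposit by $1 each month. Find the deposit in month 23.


aₙ = a₁ + (n-1)d
= 28 + (23-1)×1
= 28 + 22
= 50

a_23 = 50


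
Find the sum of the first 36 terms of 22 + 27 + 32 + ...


aₙ = 22 + (36-1)×5 = 197
Sₙ = n(a₁+aₙ)/2 = 36×(22+197)/2
= 36×219/2 = 3942

S_36 = 3942


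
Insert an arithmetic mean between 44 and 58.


AM = (44 + 58)/2 = 102/2 = 51

AM = 51


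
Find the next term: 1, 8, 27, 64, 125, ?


Pattern: perfect cubes: n³
Terms: 1, 8, 27, 64, 125
Next term = 216

Next term = 216


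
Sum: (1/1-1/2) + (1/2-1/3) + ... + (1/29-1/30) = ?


Telescoping: adjacent terms cancel.
= 1/1 - 1/30
= 1 - 1/30 = 29/30

Sum = 29/30


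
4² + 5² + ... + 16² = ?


Σₖ₌4^16 k² = Σₖ₌₁^16 k² − Σₖ₌₁^3 k²
= 16·17·33/6 − 3·4·7/6
= 1496 − 14 = 1482

Σk² = 1482


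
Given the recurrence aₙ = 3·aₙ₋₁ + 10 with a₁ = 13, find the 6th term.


Computing step by step:
a_1 = 13
a_2 = 49
a_3 = 157
a_4 = 481
a_5 = 1453
a_6 = 4369


a_6 = 4369


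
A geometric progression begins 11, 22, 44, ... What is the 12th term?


aₙ = a₁·r^(n-1)
= 11×2^11
= 11×2048
= 22528

a_12 = 22528


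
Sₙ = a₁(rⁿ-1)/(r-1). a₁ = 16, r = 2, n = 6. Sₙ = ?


Sₙ = 16×(2^6 - 1)/(2 - 1)
= 16×(64 - 1)/1
= 16×63/1
= 1008

S_6 = 1008


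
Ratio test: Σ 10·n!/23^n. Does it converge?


aₙ = 10·n!/23^n
a_{n+1}/aₙ = (n+1)!/23^(n+1) × 23^n/n!  (constant 10 cancels)
= (n+1)/23
L = lim(n→∞) (n+1)/23 = ∞
L > 1 → series DIVERGES

Diverges (ratio test: L = ∞ > 1)


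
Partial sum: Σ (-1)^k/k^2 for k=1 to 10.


S = -1 + 1/4 - 1/9 + 1/16 - 1/25 + 1/36 - 1/49 + 1/64 ± ...
= -0.818
(Full series converges to -π²/12 ≈ -0.8225)

S_10 = -0.818


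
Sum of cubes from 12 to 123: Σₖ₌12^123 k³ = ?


Σₖ₌12^123 k³ = [123·124/2]² − [11·12/2]²
= 58155876 − 4356 = 58151520

Σk³ = 58151520


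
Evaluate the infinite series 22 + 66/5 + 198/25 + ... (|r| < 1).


S∞ = a₁/(1-r) = 22/(1 - 3/5)
= 22/(2/5)
= 55

S∞ = 55


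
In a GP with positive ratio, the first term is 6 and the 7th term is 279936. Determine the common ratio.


r^(n-1) = aₙ/a₁
r^6 = 279936/6 = 46656
r = 46656^(1/6)
= ±6; taking r > 0 gives r = 6

r = 6


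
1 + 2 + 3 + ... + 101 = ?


n(n+1)/2 = 101×102/2 = 10302/2 = 5151

Σk = 5151


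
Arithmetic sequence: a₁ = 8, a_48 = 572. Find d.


d = (aₙ - a₁)/(n-1)
= (572 - 8)/(48-1)
= 564/47 = 12

d = 12


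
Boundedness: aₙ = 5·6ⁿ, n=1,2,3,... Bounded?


aₙ = 5·6ⁿ → as n→∞, aₙ→∞ (since base 6 > 1)
No finite upper bound exists
The sequence is UNBOUNDED

Unbounded (aₙ → ∞ as n → ∞)


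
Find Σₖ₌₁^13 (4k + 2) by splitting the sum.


Σ(4k+2) = 4·Σk + 2·n
= 4·91 + 2·13
= 364 + 26 = 390

Σ = 390


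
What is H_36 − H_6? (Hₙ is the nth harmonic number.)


Σₖ₌7^36 1/k = 1/7 + 1/8 + 1/9 + ... + 1/36
= 22639315926589/13127595717600
≈ 1.7246

Sum = 22639315926589/13127595717600 ≈ 1.7246


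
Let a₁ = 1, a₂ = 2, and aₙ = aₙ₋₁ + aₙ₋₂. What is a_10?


Computing iteratively: 1, 2, 3, 5, 8, 13, 21, 34, 55, 89
a_10 = 89

a_10 = 89


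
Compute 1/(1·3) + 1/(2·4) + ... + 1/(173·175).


1/(k(k+2)) = (1/2)·(1/k - 1/(k+2)) (partial fractions)
Telescoping: Σ = (1/2)·(1 + 1/2 - 1/174 - 1/175) = 22663/30450

Sum = 22663/30450


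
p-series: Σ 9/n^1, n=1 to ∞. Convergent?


p-series test: Σ c/n^p converges if p > 1, diverges if p ≤ 1 (constant c > 0 doesn't affect convergence).
p = 1
1 ≤ 1 → DIVERGES

Diverges (p = 1 ≤ 1)


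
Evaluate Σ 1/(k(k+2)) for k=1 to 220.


1/(k(k+2)) = (1/2)·(1/k - 1/(k+2)) (partial fractions)
Telescoping: Σ = (1/2)·(1 + 1/2 - 1/221 - 1/222) = 36575/49062

Sum = 36575/49062


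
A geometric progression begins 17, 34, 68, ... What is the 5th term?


aₙ = a₁·r^(n-1)
= 17×2^4
= 17×16
= 272

a_5 = 272


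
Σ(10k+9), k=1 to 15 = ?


Σ(10k+9) = 10·Σk + 9·n
= 10·120 + 9·15
= 1200 + 135 = 1335

Σ = 1335


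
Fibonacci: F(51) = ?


Fibonacci sequence: 1, 1, 2, 3, 5, 8, 13, 21, 34, 55, 89, ...
F(51) = 20365011074

F(51) = 20365011074


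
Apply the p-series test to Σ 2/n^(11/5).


p-series test: Σ c/n^p converges if p > 1, diverges if p ≤ 1 (constant c > 0 doesn't affect convergence).
p = 11/5
11/5 > 1 → CONVERGES

Converges (p = 11/5 > 1)


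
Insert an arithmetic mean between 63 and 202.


AM = (63 + 202)/2 = 265/2 = 132.5

AM = 132.5


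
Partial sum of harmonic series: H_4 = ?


H_4 = 1/1 + 1/2 + 1/3 + 1/4
= 25/12
≈ 2.0833

H_4 = 25/12 ≈ 2.0833


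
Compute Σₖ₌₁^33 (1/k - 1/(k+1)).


Telescoping: adjacent terms cancel.
= 1/1 - 1/34
= 1 - 1/34 = 33/34

Sum = 33/34


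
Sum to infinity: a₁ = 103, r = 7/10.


S∞ = a₁/(1-r) = 103/(1 - 7/10)
= 103/(3/10)
= 1030/3

S∞ = 1030/3


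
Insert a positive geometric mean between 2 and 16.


GM = √(2×16) = √32 = 5.6569

GM = 5.6569


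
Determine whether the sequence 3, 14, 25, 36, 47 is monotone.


Differences: 11, 11, 11, 11
All differences > 0 → strictly INCREASING

Monotonically increasing


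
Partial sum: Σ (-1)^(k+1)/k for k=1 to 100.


S = 1 - 1/2 + 1/3 - 1/4 + 1/5 - 1/6 + 1/7 - 1/8 ± ...
= 0.6882
(Full series converges to +ln(2) ≈ +0.6931)

S_100 = 0.6882


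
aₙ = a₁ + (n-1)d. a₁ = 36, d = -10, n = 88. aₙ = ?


aₙ = a₁ + (n-1)d
= 36 + (88-1)×-10
= 36 - 870
= -834

a_88 = -834


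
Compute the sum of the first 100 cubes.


n(n+1)/2 = 100×101/2 = 5050
Σk³ = 5050² = 25502500

Σk³ = 25502500


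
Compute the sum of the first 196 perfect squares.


n = 196
n(n+1)(2n+1)/6 = 196×197×393/6
= 15174516/6 = 2529086

Σk² = 2529086


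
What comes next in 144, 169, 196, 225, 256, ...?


Pattern: perfect squares: n²
Terms: 144, 169, 196, 225, 256
Next term = 289

Next term = 289


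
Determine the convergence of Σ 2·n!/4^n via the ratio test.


aₙ = 2·n!/4^n
a_{n+1}/aₙ = (n+1)!/4^(n+1) × 4^n/n!  (constant 2 cancels)
= (n+1)/4
L = lim(n→∞) (n+1)/4 = ∞
L > 1 → series DIVERGES

Diverges (ratio test: L = ∞ > 1)


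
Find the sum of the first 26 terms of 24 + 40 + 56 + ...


aₙ = 24 + (26-1)×16 = 424
Sₙ = n(a₁+aₙ)/2 = 26×(24+424)/2
= 26×448/2 = 5824

S_26 = 5824


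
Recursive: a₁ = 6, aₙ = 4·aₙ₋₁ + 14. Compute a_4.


Computing step by step:
a_1 = 6
a_2 = 38
a_3 = 166
a_4 = 678


a_4 = 678


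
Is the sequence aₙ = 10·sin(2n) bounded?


For all n, -1 ≤ sin(2n) ≤ 1, so -10 ≤ 10·sin(2n) ≤ 10
Lower bound: -10, Upper bound: 10
The sequence IS bounded

Bounded (-10 ≤ aₙ ≤ 10)


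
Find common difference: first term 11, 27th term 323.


d = (aₙ - a₁)/(n-1)
= (323 - 11)/(27-1)
= 312/26 = 12

d = 12


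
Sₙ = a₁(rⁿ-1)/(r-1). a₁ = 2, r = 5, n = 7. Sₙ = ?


Sₙ = 2×(5^7 - 1)/(5 - 1)
= 2×(78125 - 1)/4
= 2×78124/4
= 39062

S_7 = 39062


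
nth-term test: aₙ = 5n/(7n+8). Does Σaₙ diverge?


lim(n→∞) 5n/(7n+8) = 5/7 = 5/7  (divide numerator and denominator by n)
lim aₙ = 5/7 ≠ 0 → series DIVERGES

Diverges (lim aₙ = 5/7 ≠ 0)


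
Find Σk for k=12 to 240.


Σₖ₌12^240 k = Σₖ₌₁^240 k − Σₖ₌₁^11 k
= 240·241/2 − 11·12/2
= 28920 − 66 = 28854

Σk = 28854


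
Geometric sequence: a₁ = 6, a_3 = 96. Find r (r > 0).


r^(n-1) = aₙ/a₁
r^2 = 96/6 = 16
r = 16^(1/2)
= ±4; taking r > 0 gives r = 4

r = 4


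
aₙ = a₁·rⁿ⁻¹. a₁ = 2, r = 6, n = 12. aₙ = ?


aₙ = a₁·r^(n-1)
= 2×6^11
= 2×362797056
= 725594112

a_12 = 725594112


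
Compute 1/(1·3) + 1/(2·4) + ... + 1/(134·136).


1/(k(k+2)) = (1/2)·(1/k - 1/(k+2)) (partial fractions)
Telescoping: Σ = (1/2)·(1 + 1/2 - 1/135 - 1/136) = 27269/36720

Sum = 27269/36720


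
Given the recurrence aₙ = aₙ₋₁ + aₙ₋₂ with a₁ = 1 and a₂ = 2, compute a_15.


Computing iteratively: 1, 2, 3, 5, 8, 13, 21, 34, 55, 89, 144, 233, ...
a_15 = 987

a_15 = 987


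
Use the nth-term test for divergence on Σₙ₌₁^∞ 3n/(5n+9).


lim(n→∞) 3n/(5n+9) = 3/5 = 3/5  (divide numerator and denominator by n)
lim aₙ = 3/5 ≠ 0 → series DIVERGES

Diverges (lim aₙ = 3/5 ≠ 0)


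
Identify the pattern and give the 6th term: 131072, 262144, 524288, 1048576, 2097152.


Pattern: powers of 2: 2ⁿ
Terms: 131072, 262144, 524288, 1048576, 2097152
Next term = 4194304

Next term = 4194304


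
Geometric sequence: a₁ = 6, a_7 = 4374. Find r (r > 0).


r^(n-1) = aₙ/a₁
r^6 = 4374/6 = 729
r = 729^(1/6)
= ±3; taking r > 0 gives r = 3

r = 3


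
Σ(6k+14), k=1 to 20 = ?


Σ(6k+14) = 6·Σk + 14·n
= 6·210 + 14·20
= 1260 + 280 = 1540

Σ = 1540


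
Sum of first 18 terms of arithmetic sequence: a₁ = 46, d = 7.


aₙ = 46 + (18-1)×7 = 165
Sₙ = n(a₁+aₙ)/2 = 18×(46+165)/2
= 18×211/2 = 1899

S_18 = 1899


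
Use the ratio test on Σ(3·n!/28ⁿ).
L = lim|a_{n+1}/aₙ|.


aₙ = 3·n!/28^n
a_{n+1}/aₙ = (n+1)!/28^(n+1) × 28^n/n!  (constant 3 cancels)
= (n+1)/28
L = lim(n→∞) (n+1)/28 = ∞
L > 1 → series DIVERGES

Diverges (ratio test: L = ∞ > 1)


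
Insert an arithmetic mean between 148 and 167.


AM = (148 + 167)/2 = 315/2 = 157.5

AM = 157.5


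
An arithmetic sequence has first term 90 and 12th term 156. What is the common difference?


d = (aₙ - a₁)/(n-1)
= (156 - 90)/(12-1)
= 66/11 = 6

d = 6


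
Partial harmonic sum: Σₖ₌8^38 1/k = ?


Σₖ₌8^38 1/k = 1/8 + 1/9 + 1/10 + ... + 1/38
= 113453671064599/69388720221600
≈ 1.635

Sum = 113453671064599/69388720221600 ≈ 1.635


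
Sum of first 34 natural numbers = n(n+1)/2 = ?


n(n+1)/2 = 34×35/2 = 1190/2 = 595

Σk = 595


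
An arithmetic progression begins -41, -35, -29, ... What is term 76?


aₙ = a₁ + (n-1)d
= -41 + (76-1)×6
= -41 + 450
= 409

a_76 = 409


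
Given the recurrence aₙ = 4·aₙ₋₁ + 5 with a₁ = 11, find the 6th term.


Computing step by step:
a_1 = 11
a_2 = 49
a_3 = 201
a_4 = 809
a_5 = 3241
a_6 = 12969


a_6 = 12969


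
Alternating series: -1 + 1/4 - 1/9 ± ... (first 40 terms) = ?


S = -1 + 1/4 - 1/9 + 1/16 - 1/25 + 1/36 - 1/49 + 1/64 ± ...
= -0.8222
(Full series converges to -π²/12 ≈ -0.8225)

S_40 = -0.8222


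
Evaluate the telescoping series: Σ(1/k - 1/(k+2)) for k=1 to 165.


Telescoping with gap 2: two head and two tail terms survive.
= (1 + 1/2) - (1/166 + 1/167)
= 3/2 - 1/166 - 1/167 = 20625/13861

Sum = 20625/13861


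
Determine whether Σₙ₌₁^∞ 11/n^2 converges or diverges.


p-series test: Σ c/n^p converges if p > 1, diverges if p ≤ 1 (constant c > 0 doesn't affect convergence).
p = 2
2 > 1 → CONVERGES

Converges (p = 2 > 1)


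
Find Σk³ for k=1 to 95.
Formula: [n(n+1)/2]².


n(n+1)/2 = 95×96/2 = 4560
Σk³ = 4560² = 20793600

Σk³ = 20793600


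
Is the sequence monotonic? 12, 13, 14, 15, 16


Differences: 1, 1, 1, 1
All differences > 0 → strictly INCREASING

Monotonically increasing


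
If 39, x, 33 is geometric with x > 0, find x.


GM = √(39×33) = √1287 = 35.8748

GM = 35.8748


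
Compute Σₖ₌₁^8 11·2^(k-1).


Sₙ = 11×(2^8 - 1)/(2 - 1)
= 11×(256 - 1)/1
= 11×255/1
= 2805

S_8 = 2805


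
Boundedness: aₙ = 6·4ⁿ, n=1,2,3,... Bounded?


aₙ = 6·4ⁿ → as n→∞, aₙ→∞ (since base 4 > 1)
No finite upper bound exists
The sequence is UNBOUNDED

Unbounded (aₙ → ∞ as n → ∞)


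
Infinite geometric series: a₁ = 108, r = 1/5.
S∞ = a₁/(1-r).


S∞ = a₁/(1-r) = 108/(1 - 1/5)
= 108/(4/5)
= 135

S∞ = 135


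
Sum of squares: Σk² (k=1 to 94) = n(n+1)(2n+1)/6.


n = 94
n(n+1)(2n+1)/6 = 94×95×189/6
= 1687770/6 = 281295

Σk² = 281295


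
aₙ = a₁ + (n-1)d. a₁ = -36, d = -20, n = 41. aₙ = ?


aₙ = a₁ + (n-1)d
= -36 + (41-1)×-20
= -36 - 800
= -836

a_41 = -836


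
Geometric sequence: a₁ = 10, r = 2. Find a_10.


aₙ = a₁·r^(n-1)
= 10×2^9
= 10×512
= 5120

a_10 = 5120


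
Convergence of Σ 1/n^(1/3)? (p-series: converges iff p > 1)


p-series test: Σ c/n^p converges if p > 1, diverges if p ≤ 1 (constant c > 0 doesn't affect convergence).
p = 1/3
1/3 ≤ 1 → DIVERGES

Diverges (p = 1/3 ≤ 1)


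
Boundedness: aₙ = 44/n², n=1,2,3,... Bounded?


a₁ = 44, a₂ = 44/4, a₃ = 44/9, ...
0 < aₙ ≤ 44 for all n ≥ 1
The sequence IS bounded

Bounded (0 < aₙ ≤ 44)


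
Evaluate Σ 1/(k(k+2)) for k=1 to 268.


1/(k(k+2)) = (1/2)·(1/k - 1/(k+2)) (partial fractions)
Telescoping: Σ = (1/2)·(1 + 1/2 - 1/269 - 1/270) = 54203/72630

Sum = 54203/72630


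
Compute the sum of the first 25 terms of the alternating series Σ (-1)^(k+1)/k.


S = 1 - 1/2 + 1/3 - 1/4 + 1/5 - 1/6 + 1/7 - 1/8 ± ...
= 0.7127
(Full series converges to +ln(2) ≈ +0.6931)

S_25 = 0.7127


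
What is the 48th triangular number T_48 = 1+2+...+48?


n(n+1)/2 = 48×49/2 = 2352/2 = 1176

Σk = 1176


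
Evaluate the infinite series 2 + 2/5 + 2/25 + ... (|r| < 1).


S∞ = a₁/(1-r) = 2/(1 - 1/5)
= 2/(4/5)
= 5/2

S∞ = 5/2


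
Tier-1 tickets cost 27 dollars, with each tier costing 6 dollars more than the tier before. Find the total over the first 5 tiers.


aₙ = 27 + (5-1)×6 = 51
Sₙ = n(a₁+aₙ)/2 = 5×(27+51)/2
= 5×78/2 = 195

S_5 = 195


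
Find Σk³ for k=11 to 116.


Σₖ₌11^116 k³ = [116·117/2]² − [10·11/2]²
= 46049796 − 3025 = 46046771

Σk³ = 46046771


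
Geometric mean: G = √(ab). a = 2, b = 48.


GM = √(2×48) = √96 = 9.798

GM = 9.798


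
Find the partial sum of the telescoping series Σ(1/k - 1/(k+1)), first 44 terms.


Telescoping: adjacent terms cancel.
= 1/1 - 1/45
= 1 - 1/45 = 44/45

Sum = 44/45


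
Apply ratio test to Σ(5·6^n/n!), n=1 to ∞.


aₙ = 5·6^n/n!
a_{n+1}/aₙ = 6^(n+1)/(n+1)! × n!/6^n  (constant 5 cancels)
= 6/(n+1)
L = lim(n→∞) 6/(n+1) = 0
L < 1 → series CONVERGES

Converges (ratio test: L = 0 < 1)


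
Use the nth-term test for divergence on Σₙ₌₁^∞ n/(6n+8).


lim(n→∞) n/(6n+8) = 1/6 = 1/6  (divide numerator and denominator by n)
lim aₙ = 1/6 ≠ 0 → series DIVERGES

Diverges (lim aₙ = 1/6 ≠ 0)


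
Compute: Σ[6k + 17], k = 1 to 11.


Σ(6k+17) = 6·Σk + 17·n
= 6·66 + 17·11
= 396 + 187 = 583

Σ = 583


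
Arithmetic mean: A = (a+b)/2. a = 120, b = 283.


AM = (120 + 283)/2 = 403/2 = 201.5

AM = 201.5


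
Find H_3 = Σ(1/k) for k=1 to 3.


H_3 = 1/1 + 1/2 + 1/3
= 11/6
≈ 1.8333

H_3 = 11/6 ≈ 1.8333


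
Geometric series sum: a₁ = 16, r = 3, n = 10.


Sₙ = 16×(3^10 - 1)/(3 - 1)
= 16×(59049 - 1)/2
= 16×59048/2
= 472384

S_10 = 472384


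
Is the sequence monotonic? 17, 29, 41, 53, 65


Differences: 12, 12, 12, 12
All differences > 0 → strictly INCREASING

Monotonically increasing


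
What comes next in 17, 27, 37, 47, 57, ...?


Pattern: arithmetic (d=10)
Terms: 17, 27, 37, 47, 57
Next term = 67

Next term = 67


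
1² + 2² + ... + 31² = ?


n = 31
n(n+1)(2n+1)/6 = 31×32×63/6
= 62496/6 = 10416

Σk² = 10416


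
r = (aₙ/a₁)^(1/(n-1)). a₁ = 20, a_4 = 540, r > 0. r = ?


r^(n-1) = aₙ/a₁
r^3 = 540/20 = 27
r = 27^(1/3)
= 3

r = 3


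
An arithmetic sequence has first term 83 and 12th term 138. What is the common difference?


d = (aₙ - a₁)/(n-1)
= (138 - 83)/(12-1)
= 55/11 = 5

d = 5


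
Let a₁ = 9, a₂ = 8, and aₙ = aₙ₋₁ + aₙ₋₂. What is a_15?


Computing iteratively: 9, 8, 17, 25, 42, 67, 109, 176, 285, 461, 746, 1207, ...
a_15 = 5113

a_15 = 5113


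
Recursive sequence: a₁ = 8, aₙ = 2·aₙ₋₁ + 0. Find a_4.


Computing step by step:
a_1 = 8
a_2 = 16
a_3 = 32
a_4 = 64


a_4 = 64


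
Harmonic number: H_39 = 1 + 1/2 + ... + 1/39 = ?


H_39 = 1/1 + 1/2 + 1/3 + ... + 1/39
= 2066035355155033/485721041551200
≈ 4.2535

H_39 = 2066035355155033/485721041551200 ≈ 4.2535


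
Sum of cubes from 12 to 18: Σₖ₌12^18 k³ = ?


Σₖ₌12^18 k³ = [18·19/2]² − [11·12/2]²
= 29241 − 4356 = 24885

Σk³ = 24885


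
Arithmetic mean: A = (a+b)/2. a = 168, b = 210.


AM = (168 + 210)/2 = 378/2 = 189

AM = 189


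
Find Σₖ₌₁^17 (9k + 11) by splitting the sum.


Σ(9k+11) = 9·Σk + 11·n
= 9·153 + 11·17
= 1377 + 187 = 1564

Σ = 1564


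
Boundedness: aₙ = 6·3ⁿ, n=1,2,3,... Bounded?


aₙ = 6·3ⁿ → as n→∞, aₙ→∞ (since base 3 > 1)
No finite upper bound exists
The sequence is UNBOUNDED

Unbounded (aₙ → ∞ as n → ∞)


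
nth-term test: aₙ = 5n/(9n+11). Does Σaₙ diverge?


lim(n→∞) 5n/(9n+11) = 5/9 = 5/9  (divide numerator and denominator by n)
lim aₙ = 5/9 ≠ 0 → series DIVERGES

Diverges (lim aₙ = 5/9 ≠ 0)


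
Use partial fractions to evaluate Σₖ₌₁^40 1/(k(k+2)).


1/(k(k+2)) = (1/2)·(1/k - 1/(k+2)) (partial fractions)
Telescoping: Σ = (1/2)·(1 + 1/2 - 1/41 - 1/42) = 625/861

Sum = 625/861


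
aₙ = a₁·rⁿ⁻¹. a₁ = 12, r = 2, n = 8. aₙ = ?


aₙ = a₁·r^(n-1)
= 12×2^7
= 12×128
= 1536

a_8 = 1536


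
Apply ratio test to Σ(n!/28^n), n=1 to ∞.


aₙ = n!/28^n
a_{n+1}/aₙ = (n+1)!/28^(n+1) × 28^n/n!
= (n+1)/28
L = lim(n→∞) (n+1)/28 = ∞
L > 1 → series DIVERGES

Diverges (ratio test: L = ∞ > 1)


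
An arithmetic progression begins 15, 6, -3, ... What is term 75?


aₙ = a₁ + (n-1)d
= 15 + (75-1)×-9
= 15 - 666
= -651

a_75 = -651


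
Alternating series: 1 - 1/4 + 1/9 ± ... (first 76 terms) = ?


S = 1 - 1/4 + 1/9 - 1/16 + 1/25 - 1/36 + 1/49 - 1/64 ± ...
= 0.8224
(Full series converges to +π²/12 ≈ +0.8225)

S_76 = 0.8224


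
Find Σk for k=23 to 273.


Σₖ₌23^273 k = Σₖ₌₁^273 k − Σₖ₌₁^22 k
= 273·274/2 − 22·23/2
= 37401 − 253 = 37148

Σk = 37148


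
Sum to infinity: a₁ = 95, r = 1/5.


S∞ = a₁/(1-r) = 95/(1 - 1/5)
= 95/(4/5)
= 475/4

S∞ = 475/4


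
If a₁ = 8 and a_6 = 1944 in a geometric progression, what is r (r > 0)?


r^(n-1) = aₙ/a₁
r^5 = 1944/8 = 243
r = 243^(1/5)
= 3

r = 3


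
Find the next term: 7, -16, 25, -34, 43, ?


Pattern: alternating sign, magnitude arithmetic (d=9)
Terms: 7, -16, 25, -34, 43
Next term = -52

Next term = -52


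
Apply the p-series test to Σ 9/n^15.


p-series test: Σ c/n^p converges if p > 1, diverges if p ≤ 1 (constant c > 0 doesn't affect convergence).
p = 15
15 > 1 → CONVERGES

Converges (p = 15 > 1)


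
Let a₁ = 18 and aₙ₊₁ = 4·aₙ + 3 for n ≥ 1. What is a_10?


Computing step by step:
a_1 = 18
a_2 = 75
a_3 = 303
a_4 = 1215
a_5 = 4863
a_6 = 19455
a_7 = 77823
a_8 = 311295
a_9 = 1245183
a_10 = 4980735


a_10 = 4980735


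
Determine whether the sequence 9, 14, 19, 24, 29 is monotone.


Differences: 5, 5, 5, 5
All differences > 0 → strictly INCREASING

Monotonically increasing


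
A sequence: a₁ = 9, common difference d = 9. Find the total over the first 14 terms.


aₙ = 9 + (14-1)×9 = 126
Sₙ = n(a₁+aₙ)/2 = 14×(9+126)/2
= 14×135/2 = 945

S_14 = 945


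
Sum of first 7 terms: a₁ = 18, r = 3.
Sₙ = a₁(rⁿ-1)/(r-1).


Sₙ = 18×(3^7 - 1)/(3 - 1)
= 18×(2187 - 1)/2
= 18×2186/2
= 19674

S_7 = 19674


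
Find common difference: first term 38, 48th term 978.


d = (aₙ - a₁)/(n-1)
= (978 - 38)/(48-1)
= 940/47 = 20

d = 20


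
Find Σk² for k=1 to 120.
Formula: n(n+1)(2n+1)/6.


n = 120
n(n+1)(2n+1)/6 = 120×121×241/6
= 3499320/6 = 583220

Σk² = 583220


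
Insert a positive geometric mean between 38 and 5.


GM = √(38×5) = √190 = 13.784

GM = 13.784


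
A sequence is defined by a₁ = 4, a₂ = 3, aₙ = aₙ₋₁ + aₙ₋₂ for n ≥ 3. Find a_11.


Computing iteratively: 4, 3, 7, 10, 17, 27, 44, 71, 115, 186, 301
a_11 = 301

a_11 = 301


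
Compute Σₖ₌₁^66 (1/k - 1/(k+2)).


Telescoping with gap 2: two head and two tail terms survive.
= (1 + 1/2) - (1/67 + 1/68)
= 3/2 - 1/67 - 1/68 = 6699/4556

Sum = 6699/4556


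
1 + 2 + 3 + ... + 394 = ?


n(n+1)/2 = 394×395/2 = 155630/2 = 77815

Σk = 77815


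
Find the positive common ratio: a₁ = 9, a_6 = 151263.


r^(n-1) = aₙ/a₁
r^5 = 151263/9 = 16807
r = 16807^(1/5)
= 7

r = 7


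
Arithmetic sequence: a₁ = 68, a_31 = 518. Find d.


d = (aₙ - a₁)/(n-1)
= (518 - 68)/(31-1)
= 450/30 = 15

d = 15


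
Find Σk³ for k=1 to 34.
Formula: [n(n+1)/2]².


n(n+1)/2 = 34×35/2 = 595
Σk³ = 595² = 354025

Σk³ = 354025


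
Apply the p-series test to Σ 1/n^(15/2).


p-series test: Σ c/n^p converges if p > 1, diverges if p ≤ 1 (constant c > 0 doesn't affect convergence).
p = 15/2
15/2 > 1 → CONVERGES

Converges (p = 15/2 > 1)


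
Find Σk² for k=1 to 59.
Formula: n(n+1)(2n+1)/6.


n = 59
n(n+1)(2n+1)/6 = 59×60×119/6
= 421260/6 = 70210

Σk² = 70210


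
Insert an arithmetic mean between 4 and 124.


AM = (4 + 124)/2 = 128/2 = 64

AM = 64


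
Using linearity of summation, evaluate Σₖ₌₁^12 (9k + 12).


Σ(9k+12) = 9·Σk + 12·n
= 9·78 + 12·12
= 702 + 144 = 846

Σ = 846


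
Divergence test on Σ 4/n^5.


lim(n→∞) 4/n^5 = 0
lim aₙ = 0 → nth-term test is INCONCLUSIVE
(Need other tests; this is actually a convergent p-series with p=5 > 1)

Inconclusive (lim aₙ = 0; need another test)


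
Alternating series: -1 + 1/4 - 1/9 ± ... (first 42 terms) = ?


S = -1 + 1/4 - 1/9 + 1/16 - 1/25 + 1/36 - 1/49 + 1/64 ± ...
= -0.8222
(Full series converges to -π²/12 ≈ -0.8225)

S_42 = -0.8222


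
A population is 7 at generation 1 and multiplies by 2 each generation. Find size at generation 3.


aₙ = a₁·r^(n-1)
= 7×2^2
= 7×4
= 28

a_3 = 28


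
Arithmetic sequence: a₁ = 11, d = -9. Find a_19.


aₙ = a₁ + (n-1)d
= 11 + (19-1)×-9
= 11 - 162
= -151

a_19 = -151


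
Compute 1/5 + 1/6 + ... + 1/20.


Σₖ₌5^20 1/k = 1/5 + 1/6 + 1/7 + ... + 1/20
= 23502835/15519504
≈ 1.5144

Sum = 23502835/15519504 ≈ 1.5144


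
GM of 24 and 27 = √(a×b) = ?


GM = √(24×27) = √648 = 25.4558

GM = 25.4558


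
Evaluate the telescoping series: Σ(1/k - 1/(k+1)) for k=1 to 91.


Telescoping: adjacent terms cancel.
= 1/1 - 1/92
= 1 - 1/92 = 91/92

Sum = 91/92


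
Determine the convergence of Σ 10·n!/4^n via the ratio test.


aₙ = 10·n!/4^n
a_{n+1}/aₙ = (n+1)!/4^(n+1) × 4^n/n!  (constant 10 cancels)
= (n+1)/4
L = lim(n→∞) (n+1)/4 = ∞
L > 1 → series DIVERGES

Diverges (ratio test: L = ∞ > 1)


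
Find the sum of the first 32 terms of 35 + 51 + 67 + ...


aₙ = 35 + (32-1)×16 = 531
Sₙ = n(a₁+aₙ)/2 = 32×(35+531)/2
= 32×566/2 = 9056

S_32 = 9056


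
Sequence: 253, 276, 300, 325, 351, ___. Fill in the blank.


Pattern: triangular numbers: n(n+1)/2
Terms: 253, 276, 300, 325, 351
Next term = 378

Next term = 378


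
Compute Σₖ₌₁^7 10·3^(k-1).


Sₙ = 10×(3^7 - 1)/(3 - 1)
= 10×(2187 - 1)/2
= 10×2186/2
= 10930

S_7 = 10930


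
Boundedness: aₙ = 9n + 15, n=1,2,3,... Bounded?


aₙ = 9n + 15 → as n→∞, aₙ→∞
No finite upper bound exists
The sequence is UNBOUNDED

Unbounded (aₙ → ∞ as n → ∞)


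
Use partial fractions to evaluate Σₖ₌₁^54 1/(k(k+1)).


1/(k(k+1)) = 1/k - 1/(k+1) (partial fractions)
Telescoping: Σ = 1 - 1/55 = 54/55

Sum = 54/55


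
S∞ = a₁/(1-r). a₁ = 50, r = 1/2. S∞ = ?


S∞ = a₁/(1-r) = 50/(1 - 1/2)
= 50/(1/2)
= 100

S∞ = 100


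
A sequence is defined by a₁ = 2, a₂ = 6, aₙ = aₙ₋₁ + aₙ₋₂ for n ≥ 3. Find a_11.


Computing iteratively: 2, 6, 8, 14, 22, 36, 58, 94, 152, 246, 398
a_11 = 398

a_11 = 398


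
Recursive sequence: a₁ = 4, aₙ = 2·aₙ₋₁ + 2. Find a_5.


Computing step by step:
a_1 = 4
a_2 = 10
a_3 = 22
a_4 = 46
a_5 = 94


a_5 = 94


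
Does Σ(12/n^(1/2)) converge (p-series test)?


p-series test: Σ c/n^p converges if p > 1, diverges if p ≤ 1 (constant c > 0 doesn't affect convergence).
p = 1/2
1/2 ≤ 1 → DIVERGES

Diverges (p = 1/2 ≤ 1)


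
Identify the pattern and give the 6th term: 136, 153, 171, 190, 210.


Pattern: triangular numbers: n(n+1)/2
Terms: 136, 153, 171, 190, 210
Next term = 231

Next term = 231


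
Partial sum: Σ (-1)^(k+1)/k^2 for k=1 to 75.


S = 1 - 1/4 + 1/9 - 1/16 + 1/25 - 1/36 + 1/49 - 1/64 ± ...
= 0.8226
(Full series converges to +π²/12 ≈ +0.8225)

S_75 = 0.8226


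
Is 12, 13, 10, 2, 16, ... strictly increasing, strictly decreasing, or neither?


Differences: 1, -3, -8, 14
Difference at position 1 is +1 (> 0) but position 2 is -3 (< 0) — sequence both rises and falls
→ NOT monotonic

Not monotonic


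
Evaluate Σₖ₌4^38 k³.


Σₖ₌4^38 k³ = [38·39/2]² − [3·4/2]²
= 549081 − 36 = 549045

Σk³ = 549045


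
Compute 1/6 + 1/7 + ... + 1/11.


Σₖ₌6^11 1/k = 1/6 + 1/7 + 1/8 + 1/9 + 1/10 + 1/11
= 20417/27720
≈ 0.7365

Sum = 20417/27720 ≈ 0.7365


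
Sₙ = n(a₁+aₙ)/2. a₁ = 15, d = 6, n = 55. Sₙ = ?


aₙ = 15 + (55-1)×6 = 339
Sₙ = n(a₁+aₙ)/2 = 55×(15+339)/2
= 55×354/2 = 9735

S_55 = 9735


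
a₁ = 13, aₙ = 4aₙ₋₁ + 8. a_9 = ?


Computing step by step:
a_1 = 13
a_2 = 60
a_3 = 248
a_4 = 1000
a_5 = 4008
a_6 = 16040
a_7 = 64168
a_8 = 256680
a_9 = 1026728


a_9 = 1026728


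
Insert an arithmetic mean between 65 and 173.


AM = (65 + 173)/2 = 238/2 = 119

AM = 119


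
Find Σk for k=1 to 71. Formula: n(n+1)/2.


n(n+1)/2 = 71×72/2 = 5112/2 = 2556

Σk = 2556


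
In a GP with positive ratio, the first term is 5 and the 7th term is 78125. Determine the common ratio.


r^(n-1) = aₙ/a₁
r^6 = 78125/5 = 15625
r = 15625^(1/6)
= ±5; taking r > 0 gives r = 5

r = 5


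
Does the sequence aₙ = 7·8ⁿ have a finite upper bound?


aₙ = 7·8ⁿ → as n→∞, aₙ→∞ (since base 8 > 1)
No finite upper bound exists
The sequence is UNBOUNDED

Unbounded (aₙ → ∞ as n → ∞)
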